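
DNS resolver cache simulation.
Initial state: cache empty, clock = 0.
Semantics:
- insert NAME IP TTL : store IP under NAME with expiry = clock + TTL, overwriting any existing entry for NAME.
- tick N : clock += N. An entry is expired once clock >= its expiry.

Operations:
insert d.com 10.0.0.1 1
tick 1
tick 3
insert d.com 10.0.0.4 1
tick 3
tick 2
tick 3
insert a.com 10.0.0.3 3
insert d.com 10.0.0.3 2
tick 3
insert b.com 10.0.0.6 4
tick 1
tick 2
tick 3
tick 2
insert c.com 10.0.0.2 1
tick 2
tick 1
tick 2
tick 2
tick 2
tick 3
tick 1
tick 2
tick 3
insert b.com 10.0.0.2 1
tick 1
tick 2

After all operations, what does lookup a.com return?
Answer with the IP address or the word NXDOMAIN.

Answer: NXDOMAIN

Derivation:
Op 1: insert d.com -> 10.0.0.1 (expiry=0+1=1). clock=0
Op 2: tick 1 -> clock=1. purged={d.com}
Op 3: tick 3 -> clock=4.
Op 4: insert d.com -> 10.0.0.4 (expiry=4+1=5). clock=4
Op 5: tick 3 -> clock=7. purged={d.com}
Op 6: tick 2 -> clock=9.
Op 7: tick 3 -> clock=12.
Op 8: insert a.com -> 10.0.0.3 (expiry=12+3=15). clock=12
Op 9: insert d.com -> 10.0.0.3 (expiry=12+2=14). clock=12
Op 10: tick 3 -> clock=15. purged={a.com,d.com}
Op 11: insert b.com -> 10.0.0.6 (expiry=15+4=19). clock=15
Op 12: tick 1 -> clock=16.
Op 13: tick 2 -> clock=18.
Op 14: tick 3 -> clock=21. purged={b.com}
Op 15: tick 2 -> clock=23.
Op 16: insert c.com -> 10.0.0.2 (expiry=23+1=24). clock=23
Op 17: tick 2 -> clock=25. purged={c.com}
Op 18: tick 1 -> clock=26.
Op 19: tick 2 -> clock=28.
Op 20: tick 2 -> clock=30.
Op 21: tick 2 -> clock=32.
Op 22: tick 3 -> clock=35.
Op 23: tick 1 -> clock=36.
Op 24: tick 2 -> clock=38.
Op 25: tick 3 -> clock=41.
Op 26: insert b.com -> 10.0.0.2 (expiry=41+1=42). clock=41
Op 27: tick 1 -> clock=42. purged={b.com}
Op 28: tick 2 -> clock=44.
lookup a.com: not in cache (expired or never inserted)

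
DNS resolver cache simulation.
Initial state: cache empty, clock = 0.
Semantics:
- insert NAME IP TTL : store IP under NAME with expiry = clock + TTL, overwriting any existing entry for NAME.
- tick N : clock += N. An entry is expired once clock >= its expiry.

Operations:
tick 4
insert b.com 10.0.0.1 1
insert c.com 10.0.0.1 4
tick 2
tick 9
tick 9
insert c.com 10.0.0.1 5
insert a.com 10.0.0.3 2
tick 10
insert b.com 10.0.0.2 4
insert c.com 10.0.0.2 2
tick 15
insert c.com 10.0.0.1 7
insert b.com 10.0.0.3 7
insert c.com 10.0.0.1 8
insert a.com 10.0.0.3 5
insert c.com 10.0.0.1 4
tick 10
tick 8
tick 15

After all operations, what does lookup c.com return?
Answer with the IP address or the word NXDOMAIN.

Answer: NXDOMAIN

Derivation:
Op 1: tick 4 -> clock=4.
Op 2: insert b.com -> 10.0.0.1 (expiry=4+1=5). clock=4
Op 3: insert c.com -> 10.0.0.1 (expiry=4+4=8). clock=4
Op 4: tick 2 -> clock=6. purged={b.com}
Op 5: tick 9 -> clock=15. purged={c.com}
Op 6: tick 9 -> clock=24.
Op 7: insert c.com -> 10.0.0.1 (expiry=24+5=29). clock=24
Op 8: insert a.com -> 10.0.0.3 (expiry=24+2=26). clock=24
Op 9: tick 10 -> clock=34. purged={a.com,c.com}
Op 10: insert b.com -> 10.0.0.2 (expiry=34+4=38). clock=34
Op 11: insert c.com -> 10.0.0.2 (expiry=34+2=36). clock=34
Op 12: tick 15 -> clock=49. purged={b.com,c.com}
Op 13: insert c.com -> 10.0.0.1 (expiry=49+7=56). clock=49
Op 14: insert b.com -> 10.0.0.3 (expiry=49+7=56). clock=49
Op 15: insert c.com -> 10.0.0.1 (expiry=49+8=57). clock=49
Op 16: insert a.com -> 10.0.0.3 (expiry=49+5=54). clock=49
Op 17: insert c.com -> 10.0.0.1 (expiry=49+4=53). clock=49
Op 18: tick 10 -> clock=59. purged={a.com,b.com,c.com}
Op 19: tick 8 -> clock=67.
Op 20: tick 15 -> clock=82.
lookup c.com: not in cache (expired or never inserted)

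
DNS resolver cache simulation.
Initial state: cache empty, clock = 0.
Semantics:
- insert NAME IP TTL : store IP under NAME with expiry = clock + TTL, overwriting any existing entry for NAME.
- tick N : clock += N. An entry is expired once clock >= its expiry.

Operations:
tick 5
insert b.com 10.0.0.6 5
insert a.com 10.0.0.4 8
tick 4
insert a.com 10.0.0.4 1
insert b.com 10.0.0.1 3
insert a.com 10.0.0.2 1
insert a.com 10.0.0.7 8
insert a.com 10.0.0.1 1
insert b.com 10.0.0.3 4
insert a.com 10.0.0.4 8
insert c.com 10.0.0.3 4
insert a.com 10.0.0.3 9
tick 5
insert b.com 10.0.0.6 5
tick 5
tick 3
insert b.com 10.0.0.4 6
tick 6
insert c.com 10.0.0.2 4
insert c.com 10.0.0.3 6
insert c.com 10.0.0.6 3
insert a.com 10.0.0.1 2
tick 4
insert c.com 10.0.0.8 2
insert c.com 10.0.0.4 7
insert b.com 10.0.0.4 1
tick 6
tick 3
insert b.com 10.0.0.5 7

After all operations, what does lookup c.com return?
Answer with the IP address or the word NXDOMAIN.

Answer: NXDOMAIN

Derivation:
Op 1: tick 5 -> clock=5.
Op 2: insert b.com -> 10.0.0.6 (expiry=5+5=10). clock=5
Op 3: insert a.com -> 10.0.0.4 (expiry=5+8=13). clock=5
Op 4: tick 4 -> clock=9.
Op 5: insert a.com -> 10.0.0.4 (expiry=9+1=10). clock=9
Op 6: insert b.com -> 10.0.0.1 (expiry=9+3=12). clock=9
Op 7: insert a.com -> 10.0.0.2 (expiry=9+1=10). clock=9
Op 8: insert a.com -> 10.0.0.7 (expiry=9+8=17). clock=9
Op 9: insert a.com -> 10.0.0.1 (expiry=9+1=10). clock=9
Op 10: insert b.com -> 10.0.0.3 (expiry=9+4=13). clock=9
Op 11: insert a.com -> 10.0.0.4 (expiry=9+8=17). clock=9
Op 12: insert c.com -> 10.0.0.3 (expiry=9+4=13). clock=9
Op 13: insert a.com -> 10.0.0.3 (expiry=9+9=18). clock=9
Op 14: tick 5 -> clock=14. purged={b.com,c.com}
Op 15: insert b.com -> 10.0.0.6 (expiry=14+5=19). clock=14
Op 16: tick 5 -> clock=19. purged={a.com,b.com}
Op 17: tick 3 -> clock=22.
Op 18: insert b.com -> 10.0.0.4 (expiry=22+6=28). clock=22
Op 19: tick 6 -> clock=28. purged={b.com}
Op 20: insert c.com -> 10.0.0.2 (expiry=28+4=32). clock=28
Op 21: insert c.com -> 10.0.0.3 (expiry=28+6=34). clock=28
Op 22: insert c.com -> 10.0.0.6 (expiry=28+3=31). clock=28
Op 23: insert a.com -> 10.0.0.1 (expiry=28+2=30). clock=28
Op 24: tick 4 -> clock=32. purged={a.com,c.com}
Op 25: insert c.com -> 10.0.0.8 (expiry=32+2=34). clock=32
Op 26: insert c.com -> 10.0.0.4 (expiry=32+7=39). clock=32
Op 27: insert b.com -> 10.0.0.4 (expiry=32+1=33). clock=32
Op 28: tick 6 -> clock=38. purged={b.com}
Op 29: tick 3 -> clock=41. purged={c.com}
Op 30: insert b.com -> 10.0.0.5 (expiry=41+7=48). clock=41
lookup c.com: not in cache (expired or never inserted)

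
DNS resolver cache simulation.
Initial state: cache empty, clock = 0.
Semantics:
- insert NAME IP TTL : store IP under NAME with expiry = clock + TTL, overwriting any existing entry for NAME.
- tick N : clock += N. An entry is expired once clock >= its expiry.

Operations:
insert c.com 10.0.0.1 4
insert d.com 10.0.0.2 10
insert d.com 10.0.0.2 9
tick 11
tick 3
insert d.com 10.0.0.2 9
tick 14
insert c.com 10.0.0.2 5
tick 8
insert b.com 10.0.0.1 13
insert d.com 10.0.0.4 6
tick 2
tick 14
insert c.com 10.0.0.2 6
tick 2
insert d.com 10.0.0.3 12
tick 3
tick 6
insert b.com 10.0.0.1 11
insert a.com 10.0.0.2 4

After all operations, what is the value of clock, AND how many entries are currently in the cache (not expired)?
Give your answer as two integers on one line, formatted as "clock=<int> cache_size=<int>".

Answer: clock=63 cache_size=3

Derivation:
Op 1: insert c.com -> 10.0.0.1 (expiry=0+4=4). clock=0
Op 2: insert d.com -> 10.0.0.2 (expiry=0+10=10). clock=0
Op 3: insert d.com -> 10.0.0.2 (expiry=0+9=9). clock=0
Op 4: tick 11 -> clock=11. purged={c.com,d.com}
Op 5: tick 3 -> clock=14.
Op 6: insert d.com -> 10.0.0.2 (expiry=14+9=23). clock=14
Op 7: tick 14 -> clock=28. purged={d.com}
Op 8: insert c.com -> 10.0.0.2 (expiry=28+5=33). clock=28
Op 9: tick 8 -> clock=36. purged={c.com}
Op 10: insert b.com -> 10.0.0.1 (expiry=36+13=49). clock=36
Op 11: insert d.com -> 10.0.0.4 (expiry=36+6=42). clock=36
Op 12: tick 2 -> clock=38.
Op 13: tick 14 -> clock=52. purged={b.com,d.com}
Op 14: insert c.com -> 10.0.0.2 (expiry=52+6=58). clock=52
Op 15: tick 2 -> clock=54.
Op 16: insert d.com -> 10.0.0.3 (expiry=54+12=66). clock=54
Op 17: tick 3 -> clock=57.
Op 18: tick 6 -> clock=63. purged={c.com}
Op 19: insert b.com -> 10.0.0.1 (expiry=63+11=74). clock=63
Op 20: insert a.com -> 10.0.0.2 (expiry=63+4=67). clock=63
Final clock = 63
Final cache (unexpired): {a.com,b.com,d.com} -> size=3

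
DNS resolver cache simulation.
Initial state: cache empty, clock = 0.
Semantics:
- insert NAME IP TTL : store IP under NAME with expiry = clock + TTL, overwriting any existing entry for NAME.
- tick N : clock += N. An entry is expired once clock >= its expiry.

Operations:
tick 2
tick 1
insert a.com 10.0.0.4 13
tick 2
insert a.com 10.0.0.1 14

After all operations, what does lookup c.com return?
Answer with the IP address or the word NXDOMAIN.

Op 1: tick 2 -> clock=2.
Op 2: tick 1 -> clock=3.
Op 3: insert a.com -> 10.0.0.4 (expiry=3+13=16). clock=3
Op 4: tick 2 -> clock=5.
Op 5: insert a.com -> 10.0.0.1 (expiry=5+14=19). clock=5
lookup c.com: not in cache (expired or never inserted)

Answer: NXDOMAIN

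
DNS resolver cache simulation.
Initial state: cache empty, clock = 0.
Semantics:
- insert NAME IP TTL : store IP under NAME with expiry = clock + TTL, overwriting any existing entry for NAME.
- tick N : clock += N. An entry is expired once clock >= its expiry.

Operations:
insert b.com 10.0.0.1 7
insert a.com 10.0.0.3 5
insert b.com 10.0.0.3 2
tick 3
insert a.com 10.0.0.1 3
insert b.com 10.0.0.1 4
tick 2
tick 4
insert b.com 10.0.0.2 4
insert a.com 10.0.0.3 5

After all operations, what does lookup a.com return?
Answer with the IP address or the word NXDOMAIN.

Op 1: insert b.com -> 10.0.0.1 (expiry=0+7=7). clock=0
Op 2: insert a.com -> 10.0.0.3 (expiry=0+5=5). clock=0
Op 3: insert b.com -> 10.0.0.3 (expiry=0+2=2). clock=0
Op 4: tick 3 -> clock=3. purged={b.com}
Op 5: insert a.com -> 10.0.0.1 (expiry=3+3=6). clock=3
Op 6: insert b.com -> 10.0.0.1 (expiry=3+4=7). clock=3
Op 7: tick 2 -> clock=5.
Op 8: tick 4 -> clock=9. purged={a.com,b.com}
Op 9: insert b.com -> 10.0.0.2 (expiry=9+4=13). clock=9
Op 10: insert a.com -> 10.0.0.3 (expiry=9+5=14). clock=9
lookup a.com: present, ip=10.0.0.3 expiry=14 > clock=9

Answer: 10.0.0.3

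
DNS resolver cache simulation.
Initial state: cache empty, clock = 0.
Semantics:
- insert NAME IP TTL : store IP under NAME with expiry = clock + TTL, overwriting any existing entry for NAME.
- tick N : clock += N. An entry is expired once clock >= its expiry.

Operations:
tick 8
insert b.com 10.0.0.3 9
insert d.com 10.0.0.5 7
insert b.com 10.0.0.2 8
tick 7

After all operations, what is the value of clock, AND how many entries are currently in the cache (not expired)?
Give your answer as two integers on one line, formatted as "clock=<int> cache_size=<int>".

Answer: clock=15 cache_size=1

Derivation:
Op 1: tick 8 -> clock=8.
Op 2: insert b.com -> 10.0.0.3 (expiry=8+9=17). clock=8
Op 3: insert d.com -> 10.0.0.5 (expiry=8+7=15). clock=8
Op 4: insert b.com -> 10.0.0.2 (expiry=8+8=16). clock=8
Op 5: tick 7 -> clock=15. purged={d.com}
Final clock = 15
Final cache (unexpired): {b.com} -> size=1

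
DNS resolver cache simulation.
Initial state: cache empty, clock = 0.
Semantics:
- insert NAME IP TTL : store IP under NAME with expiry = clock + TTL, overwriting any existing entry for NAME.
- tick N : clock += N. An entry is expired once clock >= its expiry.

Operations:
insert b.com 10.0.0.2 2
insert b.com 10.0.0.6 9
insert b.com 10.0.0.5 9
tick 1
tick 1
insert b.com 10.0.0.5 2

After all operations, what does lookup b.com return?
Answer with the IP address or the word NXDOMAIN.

Answer: 10.0.0.5

Derivation:
Op 1: insert b.com -> 10.0.0.2 (expiry=0+2=2). clock=0
Op 2: insert b.com -> 10.0.0.6 (expiry=0+9=9). clock=0
Op 3: insert b.com -> 10.0.0.5 (expiry=0+9=9). clock=0
Op 4: tick 1 -> clock=1.
Op 5: tick 1 -> clock=2.
Op 6: insert b.com -> 10.0.0.5 (expiry=2+2=4). clock=2
lookup b.com: present, ip=10.0.0.5 expiry=4 > clock=2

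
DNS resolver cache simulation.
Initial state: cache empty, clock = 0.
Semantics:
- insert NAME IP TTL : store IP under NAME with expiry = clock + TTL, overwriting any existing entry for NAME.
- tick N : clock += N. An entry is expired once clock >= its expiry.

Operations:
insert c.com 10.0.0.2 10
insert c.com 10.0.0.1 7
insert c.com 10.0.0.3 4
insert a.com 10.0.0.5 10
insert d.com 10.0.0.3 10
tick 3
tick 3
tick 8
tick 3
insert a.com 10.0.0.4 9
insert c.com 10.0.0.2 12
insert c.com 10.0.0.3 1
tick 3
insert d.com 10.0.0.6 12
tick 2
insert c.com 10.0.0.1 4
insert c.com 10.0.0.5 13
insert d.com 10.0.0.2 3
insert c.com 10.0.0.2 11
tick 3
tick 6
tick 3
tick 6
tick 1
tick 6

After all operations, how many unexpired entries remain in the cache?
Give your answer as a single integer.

Answer: 0

Derivation:
Op 1: insert c.com -> 10.0.0.2 (expiry=0+10=10). clock=0
Op 2: insert c.com -> 10.0.0.1 (expiry=0+7=7). clock=0
Op 3: insert c.com -> 10.0.0.3 (expiry=0+4=4). clock=0
Op 4: insert a.com -> 10.0.0.5 (expiry=0+10=10). clock=0
Op 5: insert d.com -> 10.0.0.3 (expiry=0+10=10). clock=0
Op 6: tick 3 -> clock=3.
Op 7: tick 3 -> clock=6. purged={c.com}
Op 8: tick 8 -> clock=14. purged={a.com,d.com}
Op 9: tick 3 -> clock=17.
Op 10: insert a.com -> 10.0.0.4 (expiry=17+9=26). clock=17
Op 11: insert c.com -> 10.0.0.2 (expiry=17+12=29). clock=17
Op 12: insert c.com -> 10.0.0.3 (expiry=17+1=18). clock=17
Op 13: tick 3 -> clock=20. purged={c.com}
Op 14: insert d.com -> 10.0.0.6 (expiry=20+12=32). clock=20
Op 15: tick 2 -> clock=22.
Op 16: insert c.com -> 10.0.0.1 (expiry=22+4=26). clock=22
Op 17: insert c.com -> 10.0.0.5 (expiry=22+13=35). clock=22
Op 18: insert d.com -> 10.0.0.2 (expiry=22+3=25). clock=22
Op 19: insert c.com -> 10.0.0.2 (expiry=22+11=33). clock=22
Op 20: tick 3 -> clock=25. purged={d.com}
Op 21: tick 6 -> clock=31. purged={a.com}
Op 22: tick 3 -> clock=34. purged={c.com}
Op 23: tick 6 -> clock=40.
Op 24: tick 1 -> clock=41.
Op 25: tick 6 -> clock=47.
Final cache (unexpired): {} -> size=0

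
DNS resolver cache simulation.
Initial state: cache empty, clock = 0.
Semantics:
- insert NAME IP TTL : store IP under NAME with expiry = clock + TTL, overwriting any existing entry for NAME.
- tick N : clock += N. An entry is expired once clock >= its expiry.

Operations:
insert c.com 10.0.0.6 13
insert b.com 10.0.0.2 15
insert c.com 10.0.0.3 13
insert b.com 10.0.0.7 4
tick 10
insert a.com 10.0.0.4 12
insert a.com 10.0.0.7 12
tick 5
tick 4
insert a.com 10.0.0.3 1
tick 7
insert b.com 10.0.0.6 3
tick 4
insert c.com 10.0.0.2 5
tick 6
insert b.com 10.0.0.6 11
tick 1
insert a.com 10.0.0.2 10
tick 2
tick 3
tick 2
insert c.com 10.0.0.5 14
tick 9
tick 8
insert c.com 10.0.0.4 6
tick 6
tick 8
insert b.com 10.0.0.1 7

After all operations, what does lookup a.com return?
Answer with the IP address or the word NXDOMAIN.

Answer: NXDOMAIN

Derivation:
Op 1: insert c.com -> 10.0.0.6 (expiry=0+13=13). clock=0
Op 2: insert b.com -> 10.0.0.2 (expiry=0+15=15). clock=0
Op 3: insert c.com -> 10.0.0.3 (expiry=0+13=13). clock=0
Op 4: insert b.com -> 10.0.0.7 (expiry=0+4=4). clock=0
Op 5: tick 10 -> clock=10. purged={b.com}
Op 6: insert a.com -> 10.0.0.4 (expiry=10+12=22). clock=10
Op 7: insert a.com -> 10.0.0.7 (expiry=10+12=22). clock=10
Op 8: tick 5 -> clock=15. purged={c.com}
Op 9: tick 4 -> clock=19.
Op 10: insert a.com -> 10.0.0.3 (expiry=19+1=20). clock=19
Op 11: tick 7 -> clock=26. purged={a.com}
Op 12: insert b.com -> 10.0.0.6 (expiry=26+3=29). clock=26
Op 13: tick 4 -> clock=30. purged={b.com}
Op 14: insert c.com -> 10.0.0.2 (expiry=30+5=35). clock=30
Op 15: tick 6 -> clock=36. purged={c.com}
Op 16: insert b.com -> 10.0.0.6 (expiry=36+11=47). clock=36
Op 17: tick 1 -> clock=37.
Op 18: insert a.com -> 10.0.0.2 (expiry=37+10=47). clock=37
Op 19: tick 2 -> clock=39.
Op 20: tick 3 -> clock=42.
Op 21: tick 2 -> clock=44.
Op 22: insert c.com -> 10.0.0.5 (expiry=44+14=58). clock=44
Op 23: tick 9 -> clock=53. purged={a.com,b.com}
Op 24: tick 8 -> clock=61. purged={c.com}
Op 25: insert c.com -> 10.0.0.4 (expiry=61+6=67). clock=61
Op 26: tick 6 -> clock=67. purged={c.com}
Op 27: tick 8 -> clock=75.
Op 28: insert b.com -> 10.0.0.1 (expiry=75+7=82). clock=75
lookup a.com: not in cache (expired or never inserted)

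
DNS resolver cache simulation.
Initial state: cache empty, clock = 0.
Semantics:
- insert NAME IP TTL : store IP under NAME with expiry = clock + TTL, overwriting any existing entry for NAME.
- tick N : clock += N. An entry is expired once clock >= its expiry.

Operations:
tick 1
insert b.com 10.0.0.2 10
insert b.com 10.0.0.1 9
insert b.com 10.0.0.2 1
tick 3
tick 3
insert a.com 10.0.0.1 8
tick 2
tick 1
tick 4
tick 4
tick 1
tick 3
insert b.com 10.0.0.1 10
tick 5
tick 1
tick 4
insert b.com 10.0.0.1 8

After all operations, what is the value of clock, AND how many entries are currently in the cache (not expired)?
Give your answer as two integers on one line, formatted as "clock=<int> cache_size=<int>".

Op 1: tick 1 -> clock=1.
Op 2: insert b.com -> 10.0.0.2 (expiry=1+10=11). clock=1
Op 3: insert b.com -> 10.0.0.1 (expiry=1+9=10). clock=1
Op 4: insert b.com -> 10.0.0.2 (expiry=1+1=2). clock=1
Op 5: tick 3 -> clock=4. purged={b.com}
Op 6: tick 3 -> clock=7.
Op 7: insert a.com -> 10.0.0.1 (expiry=7+8=15). clock=7
Op 8: tick 2 -> clock=9.
Op 9: tick 1 -> clock=10.
Op 10: tick 4 -> clock=14.
Op 11: tick 4 -> clock=18. purged={a.com}
Op 12: tick 1 -> clock=19.
Op 13: tick 3 -> clock=22.
Op 14: insert b.com -> 10.0.0.1 (expiry=22+10=32). clock=22
Op 15: tick 5 -> clock=27.
Op 16: tick 1 -> clock=28.
Op 17: tick 4 -> clock=32. purged={b.com}
Op 18: insert b.com -> 10.0.0.1 (expiry=32+8=40). clock=32
Final clock = 32
Final cache (unexpired): {b.com} -> size=1

Answer: clock=32 cache_size=1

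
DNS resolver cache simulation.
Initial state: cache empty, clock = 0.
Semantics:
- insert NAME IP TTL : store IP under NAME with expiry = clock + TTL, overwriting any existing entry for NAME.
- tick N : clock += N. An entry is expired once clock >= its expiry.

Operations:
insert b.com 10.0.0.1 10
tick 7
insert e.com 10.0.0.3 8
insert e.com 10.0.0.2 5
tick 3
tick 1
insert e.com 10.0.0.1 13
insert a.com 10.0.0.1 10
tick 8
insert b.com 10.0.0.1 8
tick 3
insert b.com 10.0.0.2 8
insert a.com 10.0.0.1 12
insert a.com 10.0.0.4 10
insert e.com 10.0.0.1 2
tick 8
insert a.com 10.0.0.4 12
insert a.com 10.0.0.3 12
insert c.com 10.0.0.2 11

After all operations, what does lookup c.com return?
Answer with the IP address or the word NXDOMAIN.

Op 1: insert b.com -> 10.0.0.1 (expiry=0+10=10). clock=0
Op 2: tick 7 -> clock=7.
Op 3: insert e.com -> 10.0.0.3 (expiry=7+8=15). clock=7
Op 4: insert e.com -> 10.0.0.2 (expiry=7+5=12). clock=7
Op 5: tick 3 -> clock=10. purged={b.com}
Op 6: tick 1 -> clock=11.
Op 7: insert e.com -> 10.0.0.1 (expiry=11+13=24). clock=11
Op 8: insert a.com -> 10.0.0.1 (expiry=11+10=21). clock=11
Op 9: tick 8 -> clock=19.
Op 10: insert b.com -> 10.0.0.1 (expiry=19+8=27). clock=19
Op 11: tick 3 -> clock=22. purged={a.com}
Op 12: insert b.com -> 10.0.0.2 (expiry=22+8=30). clock=22
Op 13: insert a.com -> 10.0.0.1 (expiry=22+12=34). clock=22
Op 14: insert a.com -> 10.0.0.4 (expiry=22+10=32). clock=22
Op 15: insert e.com -> 10.0.0.1 (expiry=22+2=24). clock=22
Op 16: tick 8 -> clock=30. purged={b.com,e.com}
Op 17: insert a.com -> 10.0.0.4 (expiry=30+12=42). clock=30
Op 18: insert a.com -> 10.0.0.3 (expiry=30+12=42). clock=30
Op 19: insert c.com -> 10.0.0.2 (expiry=30+11=41). clock=30
lookup c.com: present, ip=10.0.0.2 expiry=41 > clock=30

Answer: 10.0.0.2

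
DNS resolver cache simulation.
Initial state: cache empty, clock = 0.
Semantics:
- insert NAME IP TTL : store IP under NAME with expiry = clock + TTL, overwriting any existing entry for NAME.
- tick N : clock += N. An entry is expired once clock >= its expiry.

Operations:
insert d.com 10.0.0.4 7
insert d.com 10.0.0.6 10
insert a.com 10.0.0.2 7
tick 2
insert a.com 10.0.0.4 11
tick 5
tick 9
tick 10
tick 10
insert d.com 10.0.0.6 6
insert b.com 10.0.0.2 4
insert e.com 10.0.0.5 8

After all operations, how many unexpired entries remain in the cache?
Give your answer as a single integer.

Answer: 3

Derivation:
Op 1: insert d.com -> 10.0.0.4 (expiry=0+7=7). clock=0
Op 2: insert d.com -> 10.0.0.6 (expiry=0+10=10). clock=0
Op 3: insert a.com -> 10.0.0.2 (expiry=0+7=7). clock=0
Op 4: tick 2 -> clock=2.
Op 5: insert a.com -> 10.0.0.4 (expiry=2+11=13). clock=2
Op 6: tick 5 -> clock=7.
Op 7: tick 9 -> clock=16. purged={a.com,d.com}
Op 8: tick 10 -> clock=26.
Op 9: tick 10 -> clock=36.
Op 10: insert d.com -> 10.0.0.6 (expiry=36+6=42). clock=36
Op 11: insert b.com -> 10.0.0.2 (expiry=36+4=40). clock=36
Op 12: insert e.com -> 10.0.0.5 (expiry=36+8=44). clock=36
Final cache (unexpired): {b.com,d.com,e.com} -> size=3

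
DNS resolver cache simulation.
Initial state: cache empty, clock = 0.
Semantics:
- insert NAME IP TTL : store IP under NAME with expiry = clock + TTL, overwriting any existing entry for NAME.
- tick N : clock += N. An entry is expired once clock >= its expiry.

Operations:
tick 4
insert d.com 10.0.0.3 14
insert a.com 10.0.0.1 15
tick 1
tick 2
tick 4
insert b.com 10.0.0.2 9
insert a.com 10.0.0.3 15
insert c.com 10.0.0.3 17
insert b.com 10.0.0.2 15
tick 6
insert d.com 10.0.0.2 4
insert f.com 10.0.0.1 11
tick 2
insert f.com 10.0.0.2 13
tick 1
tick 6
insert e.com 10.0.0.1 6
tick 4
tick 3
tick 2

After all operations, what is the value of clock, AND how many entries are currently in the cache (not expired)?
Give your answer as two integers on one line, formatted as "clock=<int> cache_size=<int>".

Op 1: tick 4 -> clock=4.
Op 2: insert d.com -> 10.0.0.3 (expiry=4+14=18). clock=4
Op 3: insert a.com -> 10.0.0.1 (expiry=4+15=19). clock=4
Op 4: tick 1 -> clock=5.
Op 5: tick 2 -> clock=7.
Op 6: tick 4 -> clock=11.
Op 7: insert b.com -> 10.0.0.2 (expiry=11+9=20). clock=11
Op 8: insert a.com -> 10.0.0.3 (expiry=11+15=26). clock=11
Op 9: insert c.com -> 10.0.0.3 (expiry=11+17=28). clock=11
Op 10: insert b.com -> 10.0.0.2 (expiry=11+15=26). clock=11
Op 11: tick 6 -> clock=17.
Op 12: insert d.com -> 10.0.0.2 (expiry=17+4=21). clock=17
Op 13: insert f.com -> 10.0.0.1 (expiry=17+11=28). clock=17
Op 14: tick 2 -> clock=19.
Op 15: insert f.com -> 10.0.0.2 (expiry=19+13=32). clock=19
Op 16: tick 1 -> clock=20.
Op 17: tick 6 -> clock=26. purged={a.com,b.com,d.com}
Op 18: insert e.com -> 10.0.0.1 (expiry=26+6=32). clock=26
Op 19: tick 4 -> clock=30. purged={c.com}
Op 20: tick 3 -> clock=33. purged={e.com,f.com}
Op 21: tick 2 -> clock=35.
Final clock = 35
Final cache (unexpired): {} -> size=0

Answer: clock=35 cache_size=0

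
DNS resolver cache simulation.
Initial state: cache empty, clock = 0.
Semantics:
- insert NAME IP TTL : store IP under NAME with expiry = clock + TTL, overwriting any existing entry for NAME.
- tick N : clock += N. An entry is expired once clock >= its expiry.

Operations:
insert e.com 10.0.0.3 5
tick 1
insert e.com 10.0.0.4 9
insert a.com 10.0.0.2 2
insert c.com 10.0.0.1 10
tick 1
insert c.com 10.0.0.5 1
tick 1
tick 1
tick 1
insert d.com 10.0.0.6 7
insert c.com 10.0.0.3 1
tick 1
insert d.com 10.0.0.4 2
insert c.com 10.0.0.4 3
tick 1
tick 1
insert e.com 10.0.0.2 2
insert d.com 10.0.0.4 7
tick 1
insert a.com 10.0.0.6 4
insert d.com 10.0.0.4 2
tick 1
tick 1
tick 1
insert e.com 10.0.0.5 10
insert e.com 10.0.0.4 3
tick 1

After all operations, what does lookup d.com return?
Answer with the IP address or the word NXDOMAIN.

Answer: NXDOMAIN

Derivation:
Op 1: insert e.com -> 10.0.0.3 (expiry=0+5=5). clock=0
Op 2: tick 1 -> clock=1.
Op 3: insert e.com -> 10.0.0.4 (expiry=1+9=10). clock=1
Op 4: insert a.com -> 10.0.0.2 (expiry=1+2=3). clock=1
Op 5: insert c.com -> 10.0.0.1 (expiry=1+10=11). clock=1
Op 6: tick 1 -> clock=2.
Op 7: insert c.com -> 10.0.0.5 (expiry=2+1=3). clock=2
Op 8: tick 1 -> clock=3. purged={a.com,c.com}
Op 9: tick 1 -> clock=4.
Op 10: tick 1 -> clock=5.
Op 11: insert d.com -> 10.0.0.6 (expiry=5+7=12). clock=5
Op 12: insert c.com -> 10.0.0.3 (expiry=5+1=6). clock=5
Op 13: tick 1 -> clock=6. purged={c.com}
Op 14: insert d.com -> 10.0.0.4 (expiry=6+2=8). clock=6
Op 15: insert c.com -> 10.0.0.4 (expiry=6+3=9). clock=6
Op 16: tick 1 -> clock=7.
Op 17: tick 1 -> clock=8. purged={d.com}
Op 18: insert e.com -> 10.0.0.2 (expiry=8+2=10). clock=8
Op 19: insert d.com -> 10.0.0.4 (expiry=8+7=15). clock=8
Op 20: tick 1 -> clock=9. purged={c.com}
Op 21: insert a.com -> 10.0.0.6 (expiry=9+4=13). clock=9
Op 22: insert d.com -> 10.0.0.4 (expiry=9+2=11). clock=9
Op 23: tick 1 -> clock=10. purged={e.com}
Op 24: tick 1 -> clock=11. purged={d.com}
Op 25: tick 1 -> clock=12.
Op 26: insert e.com -> 10.0.0.5 (expiry=12+10=22). clock=12
Op 27: insert e.com -> 10.0.0.4 (expiry=12+3=15). clock=12
Op 28: tick 1 -> clock=13. purged={a.com}
lookup d.com: not in cache (expired or never inserted)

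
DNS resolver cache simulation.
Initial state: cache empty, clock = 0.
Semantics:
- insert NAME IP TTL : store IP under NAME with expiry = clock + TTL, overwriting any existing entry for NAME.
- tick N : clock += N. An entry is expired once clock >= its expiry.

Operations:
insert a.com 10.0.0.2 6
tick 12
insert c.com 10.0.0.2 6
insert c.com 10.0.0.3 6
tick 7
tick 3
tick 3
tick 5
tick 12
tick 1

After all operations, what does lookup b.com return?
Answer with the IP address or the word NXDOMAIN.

Op 1: insert a.com -> 10.0.0.2 (expiry=0+6=6). clock=0
Op 2: tick 12 -> clock=12. purged={a.com}
Op 3: insert c.com -> 10.0.0.2 (expiry=12+6=18). clock=12
Op 4: insert c.com -> 10.0.0.3 (expiry=12+6=18). clock=12
Op 5: tick 7 -> clock=19. purged={c.com}
Op 6: tick 3 -> clock=22.
Op 7: tick 3 -> clock=25.
Op 8: tick 5 -> clock=30.
Op 9: tick 12 -> clock=42.
Op 10: tick 1 -> clock=43.
lookup b.com: not in cache (expired or never inserted)

Answer: NXDOMAIN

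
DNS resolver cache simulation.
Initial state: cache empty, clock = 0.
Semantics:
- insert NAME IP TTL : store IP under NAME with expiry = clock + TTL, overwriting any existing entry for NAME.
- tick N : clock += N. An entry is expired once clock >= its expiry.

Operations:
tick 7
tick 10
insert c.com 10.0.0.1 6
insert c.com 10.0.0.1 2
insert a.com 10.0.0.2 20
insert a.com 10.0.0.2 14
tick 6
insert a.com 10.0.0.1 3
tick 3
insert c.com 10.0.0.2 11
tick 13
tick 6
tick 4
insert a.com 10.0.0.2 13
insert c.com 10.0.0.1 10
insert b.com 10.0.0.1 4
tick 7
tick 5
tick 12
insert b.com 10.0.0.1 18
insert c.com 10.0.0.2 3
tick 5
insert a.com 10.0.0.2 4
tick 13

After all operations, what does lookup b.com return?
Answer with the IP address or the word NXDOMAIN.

Op 1: tick 7 -> clock=7.
Op 2: tick 10 -> clock=17.
Op 3: insert c.com -> 10.0.0.1 (expiry=17+6=23). clock=17
Op 4: insert c.com -> 10.0.0.1 (expiry=17+2=19). clock=17
Op 5: insert a.com -> 10.0.0.2 (expiry=17+20=37). clock=17
Op 6: insert a.com -> 10.0.0.2 (expiry=17+14=31). clock=17
Op 7: tick 6 -> clock=23. purged={c.com}
Op 8: insert a.com -> 10.0.0.1 (expiry=23+3=26). clock=23
Op 9: tick 3 -> clock=26. purged={a.com}
Op 10: insert c.com -> 10.0.0.2 (expiry=26+11=37). clock=26
Op 11: tick 13 -> clock=39. purged={c.com}
Op 12: tick 6 -> clock=45.
Op 13: tick 4 -> clock=49.
Op 14: insert a.com -> 10.0.0.2 (expiry=49+13=62). clock=49
Op 15: insert c.com -> 10.0.0.1 (expiry=49+10=59). clock=49
Op 16: insert b.com -> 10.0.0.1 (expiry=49+4=53). clock=49
Op 17: tick 7 -> clock=56. purged={b.com}
Op 18: tick 5 -> clock=61. purged={c.com}
Op 19: tick 12 -> clock=73. purged={a.com}
Op 20: insert b.com -> 10.0.0.1 (expiry=73+18=91). clock=73
Op 21: insert c.com -> 10.0.0.2 (expiry=73+3=76). clock=73
Op 22: tick 5 -> clock=78. purged={c.com}
Op 23: insert a.com -> 10.0.0.2 (expiry=78+4=82). clock=78
Op 24: tick 13 -> clock=91. purged={a.com,b.com}
lookup b.com: not in cache (expired or never inserted)

Answer: NXDOMAIN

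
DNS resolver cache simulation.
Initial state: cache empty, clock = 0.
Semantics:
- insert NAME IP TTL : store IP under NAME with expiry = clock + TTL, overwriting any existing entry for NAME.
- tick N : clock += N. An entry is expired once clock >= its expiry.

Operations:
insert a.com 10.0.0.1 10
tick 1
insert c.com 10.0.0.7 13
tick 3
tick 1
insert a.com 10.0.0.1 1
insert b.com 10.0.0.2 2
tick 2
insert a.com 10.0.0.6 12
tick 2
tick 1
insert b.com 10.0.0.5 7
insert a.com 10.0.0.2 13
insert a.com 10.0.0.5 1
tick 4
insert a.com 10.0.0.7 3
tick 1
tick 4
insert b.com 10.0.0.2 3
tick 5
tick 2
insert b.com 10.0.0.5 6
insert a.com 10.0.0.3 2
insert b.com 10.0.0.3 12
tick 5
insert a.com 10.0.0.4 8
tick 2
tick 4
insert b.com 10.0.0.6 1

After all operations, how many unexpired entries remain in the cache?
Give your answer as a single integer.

Op 1: insert a.com -> 10.0.0.1 (expiry=0+10=10). clock=0
Op 2: tick 1 -> clock=1.
Op 3: insert c.com -> 10.0.0.7 (expiry=1+13=14). clock=1
Op 4: tick 3 -> clock=4.
Op 5: tick 1 -> clock=5.
Op 6: insert a.com -> 10.0.0.1 (expiry=5+1=6). clock=5
Op 7: insert b.com -> 10.0.0.2 (expiry=5+2=7). clock=5
Op 8: tick 2 -> clock=7. purged={a.com,b.com}
Op 9: insert a.com -> 10.0.0.6 (expiry=7+12=19). clock=7
Op 10: tick 2 -> clock=9.
Op 11: tick 1 -> clock=10.
Op 12: insert b.com -> 10.0.0.5 (expiry=10+7=17). clock=10
Op 13: insert a.com -> 10.0.0.2 (expiry=10+13=23). clock=10
Op 14: insert a.com -> 10.0.0.5 (expiry=10+1=11). clock=10
Op 15: tick 4 -> clock=14. purged={a.com,c.com}
Op 16: insert a.com -> 10.0.0.7 (expiry=14+3=17). clock=14
Op 17: tick 1 -> clock=15.
Op 18: tick 4 -> clock=19. purged={a.com,b.com}
Op 19: insert b.com -> 10.0.0.2 (expiry=19+3=22). clock=19
Op 20: tick 5 -> clock=24. purged={b.com}
Op 21: tick 2 -> clock=26.
Op 22: insert b.com -> 10.0.0.5 (expiry=26+6=32). clock=26
Op 23: insert a.com -> 10.0.0.3 (expiry=26+2=28). clock=26
Op 24: insert b.com -> 10.0.0.3 (expiry=26+12=38). clock=26
Op 25: tick 5 -> clock=31. purged={a.com}
Op 26: insert a.com -> 10.0.0.4 (expiry=31+8=39). clock=31
Op 27: tick 2 -> clock=33.
Op 28: tick 4 -> clock=37.
Op 29: insert b.com -> 10.0.0.6 (expiry=37+1=38). clock=37
Final cache (unexpired): {a.com,b.com} -> size=2

Answer: 2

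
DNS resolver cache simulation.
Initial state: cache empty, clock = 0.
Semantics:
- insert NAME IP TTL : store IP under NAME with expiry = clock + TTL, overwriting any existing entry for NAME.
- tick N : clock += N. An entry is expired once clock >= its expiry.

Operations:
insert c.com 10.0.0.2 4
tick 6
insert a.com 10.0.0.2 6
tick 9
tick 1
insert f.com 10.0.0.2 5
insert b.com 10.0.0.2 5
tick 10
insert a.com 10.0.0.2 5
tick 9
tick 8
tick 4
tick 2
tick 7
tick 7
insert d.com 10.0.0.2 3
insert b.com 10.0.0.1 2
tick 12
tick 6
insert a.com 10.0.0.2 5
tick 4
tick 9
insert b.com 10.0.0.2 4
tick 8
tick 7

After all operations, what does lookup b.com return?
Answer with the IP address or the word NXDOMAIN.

Answer: NXDOMAIN

Derivation:
Op 1: insert c.com -> 10.0.0.2 (expiry=0+4=4). clock=0
Op 2: tick 6 -> clock=6. purged={c.com}
Op 3: insert a.com -> 10.0.0.2 (expiry=6+6=12). clock=6
Op 4: tick 9 -> clock=15. purged={a.com}
Op 5: tick 1 -> clock=16.
Op 6: insert f.com -> 10.0.0.2 (expiry=16+5=21). clock=16
Op 7: insert b.com -> 10.0.0.2 (expiry=16+5=21). clock=16
Op 8: tick 10 -> clock=26. purged={b.com,f.com}
Op 9: insert a.com -> 10.0.0.2 (expiry=26+5=31). clock=26
Op 10: tick 9 -> clock=35. purged={a.com}
Op 11: tick 8 -> clock=43.
Op 12: tick 4 -> clock=47.
Op 13: tick 2 -> clock=49.
Op 14: tick 7 -> clock=56.
Op 15: tick 7 -> clock=63.
Op 16: insert d.com -> 10.0.0.2 (expiry=63+3=66). clock=63
Op 17: insert b.com -> 10.0.0.1 (expiry=63+2=65). clock=63
Op 18: tick 12 -> clock=75. purged={b.com,d.com}
Op 19: tick 6 -> clock=81.
Op 20: insert a.com -> 10.0.0.2 (expiry=81+5=86). clock=81
Op 21: tick 4 -> clock=85.
Op 22: tick 9 -> clock=94. purged={a.com}
Op 23: insert b.com -> 10.0.0.2 (expiry=94+4=98). clock=94
Op 24: tick 8 -> clock=102. purged={b.com}
Op 25: tick 7 -> clock=109.
lookup b.com: not in cache (expired or never inserted)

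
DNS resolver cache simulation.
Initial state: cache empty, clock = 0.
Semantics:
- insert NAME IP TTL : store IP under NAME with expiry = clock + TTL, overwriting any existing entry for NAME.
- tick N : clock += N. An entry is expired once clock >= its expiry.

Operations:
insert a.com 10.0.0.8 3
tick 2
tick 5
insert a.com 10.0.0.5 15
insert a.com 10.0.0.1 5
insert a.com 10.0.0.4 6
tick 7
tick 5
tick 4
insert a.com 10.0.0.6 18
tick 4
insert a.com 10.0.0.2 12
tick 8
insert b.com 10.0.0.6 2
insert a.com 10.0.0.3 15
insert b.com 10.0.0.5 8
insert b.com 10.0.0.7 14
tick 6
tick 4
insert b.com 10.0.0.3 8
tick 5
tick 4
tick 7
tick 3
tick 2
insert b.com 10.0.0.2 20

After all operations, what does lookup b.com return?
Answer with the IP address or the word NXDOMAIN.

Op 1: insert a.com -> 10.0.0.8 (expiry=0+3=3). clock=0
Op 2: tick 2 -> clock=2.
Op 3: tick 5 -> clock=7. purged={a.com}
Op 4: insert a.com -> 10.0.0.5 (expiry=7+15=22). clock=7
Op 5: insert a.com -> 10.0.0.1 (expiry=7+5=12). clock=7
Op 6: insert a.com -> 10.0.0.4 (expiry=7+6=13). clock=7
Op 7: tick 7 -> clock=14. purged={a.com}
Op 8: tick 5 -> clock=19.
Op 9: tick 4 -> clock=23.
Op 10: insert a.com -> 10.0.0.6 (expiry=23+18=41). clock=23
Op 11: tick 4 -> clock=27.
Op 12: insert a.com -> 10.0.0.2 (expiry=27+12=39). clock=27
Op 13: tick 8 -> clock=35.
Op 14: insert b.com -> 10.0.0.6 (expiry=35+2=37). clock=35
Op 15: insert a.com -> 10.0.0.3 (expiry=35+15=50). clock=35
Op 16: insert b.com -> 10.0.0.5 (expiry=35+8=43). clock=35
Op 17: insert b.com -> 10.0.0.7 (expiry=35+14=49). clock=35
Op 18: tick 6 -> clock=41.
Op 19: tick 4 -> clock=45.
Op 20: insert b.com -> 10.0.0.3 (expiry=45+8=53). clock=45
Op 21: tick 5 -> clock=50. purged={a.com}
Op 22: tick 4 -> clock=54. purged={b.com}
Op 23: tick 7 -> clock=61.
Op 24: tick 3 -> clock=64.
Op 25: tick 2 -> clock=66.
Op 26: insert b.com -> 10.0.0.2 (expiry=66+20=86). clock=66
lookup b.com: present, ip=10.0.0.2 expiry=86 > clock=66

Answer: 10.0.0.2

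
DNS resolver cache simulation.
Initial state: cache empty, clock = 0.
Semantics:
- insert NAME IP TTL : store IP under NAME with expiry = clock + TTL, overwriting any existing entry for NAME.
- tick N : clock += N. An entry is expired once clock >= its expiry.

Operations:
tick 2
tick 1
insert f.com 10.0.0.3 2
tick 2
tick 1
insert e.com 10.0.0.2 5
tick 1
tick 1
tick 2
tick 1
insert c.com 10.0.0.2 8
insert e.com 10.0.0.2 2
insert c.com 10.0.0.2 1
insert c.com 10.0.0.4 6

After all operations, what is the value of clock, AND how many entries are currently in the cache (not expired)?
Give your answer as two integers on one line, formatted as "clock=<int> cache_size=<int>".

Answer: clock=11 cache_size=2

Derivation:
Op 1: tick 2 -> clock=2.
Op 2: tick 1 -> clock=3.
Op 3: insert f.com -> 10.0.0.3 (expiry=3+2=5). clock=3
Op 4: tick 2 -> clock=5. purged={f.com}
Op 5: tick 1 -> clock=6.
Op 6: insert e.com -> 10.0.0.2 (expiry=6+5=11). clock=6
Op 7: tick 1 -> clock=7.
Op 8: tick 1 -> clock=8.
Op 9: tick 2 -> clock=10.
Op 10: tick 1 -> clock=11. purged={e.com}
Op 11: insert c.com -> 10.0.0.2 (expiry=11+8=19). clock=11
Op 12: insert e.com -> 10.0.0.2 (expiry=11+2=13). clock=11
Op 13: insert c.com -> 10.0.0.2 (expiry=11+1=12). clock=11
Op 14: insert c.com -> 10.0.0.4 (expiry=11+6=17). clock=11
Final clock = 11
Final cache (unexpired): {c.com,e.com} -> size=2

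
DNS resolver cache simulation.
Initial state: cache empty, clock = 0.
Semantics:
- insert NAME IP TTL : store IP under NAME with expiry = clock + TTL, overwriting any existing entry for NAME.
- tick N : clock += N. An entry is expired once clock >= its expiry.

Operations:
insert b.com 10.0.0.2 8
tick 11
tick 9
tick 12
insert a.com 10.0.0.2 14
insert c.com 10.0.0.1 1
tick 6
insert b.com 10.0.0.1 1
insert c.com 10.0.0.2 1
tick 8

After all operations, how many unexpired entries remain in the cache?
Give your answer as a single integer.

Answer: 0

Derivation:
Op 1: insert b.com -> 10.0.0.2 (expiry=0+8=8). clock=0
Op 2: tick 11 -> clock=11. purged={b.com}
Op 3: tick 9 -> clock=20.
Op 4: tick 12 -> clock=32.
Op 5: insert a.com -> 10.0.0.2 (expiry=32+14=46). clock=32
Op 6: insert c.com -> 10.0.0.1 (expiry=32+1=33). clock=32
Op 7: tick 6 -> clock=38. purged={c.com}
Op 8: insert b.com -> 10.0.0.1 (expiry=38+1=39). clock=38
Op 9: insert c.com -> 10.0.0.2 (expiry=38+1=39). clock=38
Op 10: tick 8 -> clock=46. purged={a.com,b.com,c.com}
Final cache (unexpired): {} -> size=0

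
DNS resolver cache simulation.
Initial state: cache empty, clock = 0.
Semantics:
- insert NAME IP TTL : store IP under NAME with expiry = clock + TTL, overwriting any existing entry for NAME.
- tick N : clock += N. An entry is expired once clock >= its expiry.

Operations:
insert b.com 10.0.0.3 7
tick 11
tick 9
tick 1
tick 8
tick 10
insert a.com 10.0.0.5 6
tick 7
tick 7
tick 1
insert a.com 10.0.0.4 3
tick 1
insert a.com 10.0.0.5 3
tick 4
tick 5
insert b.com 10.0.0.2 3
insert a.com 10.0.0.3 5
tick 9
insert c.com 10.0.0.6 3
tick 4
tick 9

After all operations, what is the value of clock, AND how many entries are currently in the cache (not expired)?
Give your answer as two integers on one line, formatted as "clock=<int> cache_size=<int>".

Op 1: insert b.com -> 10.0.0.3 (expiry=0+7=7). clock=0
Op 2: tick 11 -> clock=11. purged={b.com}
Op 3: tick 9 -> clock=20.
Op 4: tick 1 -> clock=21.
Op 5: tick 8 -> clock=29.
Op 6: tick 10 -> clock=39.
Op 7: insert a.com -> 10.0.0.5 (expiry=39+6=45). clock=39
Op 8: tick 7 -> clock=46. purged={a.com}
Op 9: tick 7 -> clock=53.
Op 10: tick 1 -> clock=54.
Op 11: insert a.com -> 10.0.0.4 (expiry=54+3=57). clock=54
Op 12: tick 1 -> clock=55.
Op 13: insert a.com -> 10.0.0.5 (expiry=55+3=58). clock=55
Op 14: tick 4 -> clock=59. purged={a.com}
Op 15: tick 5 -> clock=64.
Op 16: insert b.com -> 10.0.0.2 (expiry=64+3=67). clock=64
Op 17: insert a.com -> 10.0.0.3 (expiry=64+5=69). clock=64
Op 18: tick 9 -> clock=73. purged={a.com,b.com}
Op 19: insert c.com -> 10.0.0.6 (expiry=73+3=76). clock=73
Op 20: tick 4 -> clock=77. purged={c.com}
Op 21: tick 9 -> clock=86.
Final clock = 86
Final cache (unexpired): {} -> size=0

Answer: clock=86 cache_size=0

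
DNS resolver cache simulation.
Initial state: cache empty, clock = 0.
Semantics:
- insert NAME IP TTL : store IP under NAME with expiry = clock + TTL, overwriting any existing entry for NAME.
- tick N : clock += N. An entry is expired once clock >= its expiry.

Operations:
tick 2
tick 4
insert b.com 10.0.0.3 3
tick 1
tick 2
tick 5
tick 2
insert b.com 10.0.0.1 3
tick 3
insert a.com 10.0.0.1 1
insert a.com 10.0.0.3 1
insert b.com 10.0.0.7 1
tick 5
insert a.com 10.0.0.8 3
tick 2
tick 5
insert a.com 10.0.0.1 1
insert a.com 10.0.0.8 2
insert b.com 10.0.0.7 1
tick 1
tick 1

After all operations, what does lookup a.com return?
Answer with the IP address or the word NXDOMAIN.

Answer: NXDOMAIN

Derivation:
Op 1: tick 2 -> clock=2.
Op 2: tick 4 -> clock=6.
Op 3: insert b.com -> 10.0.0.3 (expiry=6+3=9). clock=6
Op 4: tick 1 -> clock=7.
Op 5: tick 2 -> clock=9. purged={b.com}
Op 6: tick 5 -> clock=14.
Op 7: tick 2 -> clock=16.
Op 8: insert b.com -> 10.0.0.1 (expiry=16+3=19). clock=16
Op 9: tick 3 -> clock=19. purged={b.com}
Op 10: insert a.com -> 10.0.0.1 (expiry=19+1=20). clock=19
Op 11: insert a.com -> 10.0.0.3 (expiry=19+1=20). clock=19
Op 12: insert b.com -> 10.0.0.7 (expiry=19+1=20). clock=19
Op 13: tick 5 -> clock=24. purged={a.com,b.com}
Op 14: insert a.com -> 10.0.0.8 (expiry=24+3=27). clock=24
Op 15: tick 2 -> clock=26.
Op 16: tick 5 -> clock=31. purged={a.com}
Op 17: insert a.com -> 10.0.0.1 (expiry=31+1=32). clock=31
Op 18: insert a.com -> 10.0.0.8 (expiry=31+2=33). clock=31
Op 19: insert b.com -> 10.0.0.7 (expiry=31+1=32). clock=31
Op 20: tick 1 -> clock=32. purged={b.com}
Op 21: tick 1 -> clock=33. purged={a.com}
lookup a.com: not in cache (expired or never inserted)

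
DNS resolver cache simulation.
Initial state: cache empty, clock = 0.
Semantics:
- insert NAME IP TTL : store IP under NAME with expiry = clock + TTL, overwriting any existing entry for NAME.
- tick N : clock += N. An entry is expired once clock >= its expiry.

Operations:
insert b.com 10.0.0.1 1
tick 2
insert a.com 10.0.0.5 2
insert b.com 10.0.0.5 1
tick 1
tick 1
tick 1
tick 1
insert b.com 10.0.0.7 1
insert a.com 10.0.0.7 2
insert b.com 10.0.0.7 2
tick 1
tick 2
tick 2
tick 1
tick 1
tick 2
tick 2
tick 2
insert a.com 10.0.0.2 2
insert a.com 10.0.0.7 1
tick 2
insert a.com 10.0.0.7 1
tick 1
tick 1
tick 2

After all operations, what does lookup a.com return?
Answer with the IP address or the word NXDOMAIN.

Answer: NXDOMAIN

Derivation:
Op 1: insert b.com -> 10.0.0.1 (expiry=0+1=1). clock=0
Op 2: tick 2 -> clock=2. purged={b.com}
Op 3: insert a.com -> 10.0.0.5 (expiry=2+2=4). clock=2
Op 4: insert b.com -> 10.0.0.5 (expiry=2+1=3). clock=2
Op 5: tick 1 -> clock=3. purged={b.com}
Op 6: tick 1 -> clock=4. purged={a.com}
Op 7: tick 1 -> clock=5.
Op 8: tick 1 -> clock=6.
Op 9: insert b.com -> 10.0.0.7 (expiry=6+1=7). clock=6
Op 10: insert a.com -> 10.0.0.7 (expiry=6+2=8). clock=6
Op 11: insert b.com -> 10.0.0.7 (expiry=6+2=8). clock=6
Op 12: tick 1 -> clock=7.
Op 13: tick 2 -> clock=9. purged={a.com,b.com}
Op 14: tick 2 -> clock=11.
Op 15: tick 1 -> clock=12.
Op 16: tick 1 -> clock=13.
Op 17: tick 2 -> clock=15.
Op 18: tick 2 -> clock=17.
Op 19: tick 2 -> clock=19.
Op 20: insert a.com -> 10.0.0.2 (expiry=19+2=21). clock=19
Op 21: insert a.com -> 10.0.0.7 (expiry=19+1=20). clock=19
Op 22: tick 2 -> clock=21. purged={a.com}
Op 23: insert a.com -> 10.0.0.7 (expiry=21+1=22). clock=21
Op 24: tick 1 -> clock=22. purged={a.com}
Op 25: tick 1 -> clock=23.
Op 26: tick 2 -> clock=25.
lookup a.com: not in cache (expired or never inserted)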